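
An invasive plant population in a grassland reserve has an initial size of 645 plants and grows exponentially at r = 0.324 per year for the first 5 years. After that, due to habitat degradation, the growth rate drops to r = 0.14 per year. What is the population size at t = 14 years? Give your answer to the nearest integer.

11490 plants

Phase 1: N(5) = 645·e^(0.324×5) = 645·e^1.62 = 3259.24.
Phase 2 runs for 14 − 5 = 9 years at r = 0.14.
N(14) = 3259.24·e^(0.14×9) = 3259.24·e^1.26 = 11490.2.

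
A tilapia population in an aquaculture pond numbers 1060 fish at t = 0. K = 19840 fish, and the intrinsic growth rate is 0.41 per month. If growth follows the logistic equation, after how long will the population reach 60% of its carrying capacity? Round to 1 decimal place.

8.0 months

A = (K − N₀)/N₀ = (19840 − 1060)/1060 = 17.717.
Solve 19840/(1 + 17.717·e^(−0.41t)) = 11904: 1 + 17.717·e^(−0.41t) = 1.6667, so e^(−0.41t) = 0.0376287.
−0.41·t = ln(0.0376287) = -3.28, so t = 3.28/0.41 = 8.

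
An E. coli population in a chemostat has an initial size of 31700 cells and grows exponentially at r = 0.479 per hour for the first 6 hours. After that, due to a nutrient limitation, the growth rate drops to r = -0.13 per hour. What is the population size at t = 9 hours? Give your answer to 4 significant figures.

380100 cells

Phase 1: N(6) = 31700·e^(0.479×6) = 31700·e^2.874 = 561334.
Phase 2 runs for 9 − 6 = 3 hours at r = -0.13.
N(9) = 561334·e^(-0.13×3) = 561334·e^-0.39 = 380055.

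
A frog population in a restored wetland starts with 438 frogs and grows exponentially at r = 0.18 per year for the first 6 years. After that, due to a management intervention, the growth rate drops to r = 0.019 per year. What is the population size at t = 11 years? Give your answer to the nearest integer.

1418 frogs

Phase 1: N(6) = 438·e^(0.18×6) = 438·e^1.08 = 1289.77.
Phase 2 runs for 11 − 6 = 5 years at r = 0.019.
N(11) = 1289.77·e^(0.019×5) = 1289.77·e^0.095 = 1418.31.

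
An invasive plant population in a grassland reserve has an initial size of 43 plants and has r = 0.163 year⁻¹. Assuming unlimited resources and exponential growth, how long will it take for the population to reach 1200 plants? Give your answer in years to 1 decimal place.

20.4 years

Set N₀·e^(rt) = 1200: e^(0.163·t) = 1200/43 = 27.907.
0.163·t = ln(27.907) = 3.3289, so t = 3.3289/0.163 = 20.423.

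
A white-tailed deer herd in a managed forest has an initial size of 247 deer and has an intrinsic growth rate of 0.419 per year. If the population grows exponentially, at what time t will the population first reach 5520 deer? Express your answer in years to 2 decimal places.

7.41 years

Set N₀·e^(rt) = 5520: e^(0.419·t) = 5520/247 = 22.348.
0.419·t = ln(22.348) = 3.1067, so t = 3.1067/0.419 = 7.4147.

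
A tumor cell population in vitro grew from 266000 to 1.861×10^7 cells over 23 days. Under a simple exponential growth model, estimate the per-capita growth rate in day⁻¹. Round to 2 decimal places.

0.18 per day

From N(t) = N₀·e^(rt): e^(r·23) = 1.861×10^7/266000 = 69.962.
r·23 = ln(69.962) = 4.248, so r = 4.248/23 = 0.18469.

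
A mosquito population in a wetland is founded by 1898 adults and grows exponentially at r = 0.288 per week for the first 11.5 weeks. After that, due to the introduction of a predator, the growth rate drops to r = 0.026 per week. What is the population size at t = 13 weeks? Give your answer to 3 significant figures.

54200 adults

Phase 1: N(11.5) = 1898·e^(0.288×11.5) = 1898·e^3.312 = 52081.
Phase 2 runs for 13 − 11.5 = 1.5 weeks at r = 0.026.
N(13) = 52081·e^(0.026×1.5) = 52081·e^0.039 = 54152.3.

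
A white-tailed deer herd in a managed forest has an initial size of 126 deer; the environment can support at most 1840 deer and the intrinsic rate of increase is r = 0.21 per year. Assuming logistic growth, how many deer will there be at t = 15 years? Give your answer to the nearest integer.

1162 deer

A = (K − N₀)/N₀ = (1840 − 126)/126 = 13.603.
N(t) = K/(1 + A·e^(−rt)) = 1840/(1 + 13.603×e^(−0.21×15)).
e^(−3.15) = 0.042852; denominator = 1 + 13.603×0.042852 = 1.5829.
N = 1840/1.5829 = 1162.41.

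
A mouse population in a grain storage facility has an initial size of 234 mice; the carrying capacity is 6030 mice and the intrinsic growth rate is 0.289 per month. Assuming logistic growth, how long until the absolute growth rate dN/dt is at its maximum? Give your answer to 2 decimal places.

Logistic growth is fastest at N = K/2 = 3015.
A = (K − N₀)/N₀ = 24.769. Set K/(1 + A·e^(−rt)) = K/2 → A·e^(−rt) = 1.
e^(−0.289t) = 1/24.769 = 0.0403727, so t = ln(24.769)/0.289 = 3.2096/0.289 = 11.106.

11.11 months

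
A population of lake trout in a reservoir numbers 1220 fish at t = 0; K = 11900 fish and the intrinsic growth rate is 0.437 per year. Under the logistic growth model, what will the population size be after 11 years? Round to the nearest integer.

A = (K − N₀)/N₀ = (11900 − 1220)/1220 = 8.7541.
N(t) = K/(1 + A·e^(−rt)) = 11900/(1 + 8.7541×e^(−0.437×11)).
e^(−4.807) = 0.0081723; denominator = 1 + 8.7541×0.0081723 = 1.0715.
N = 11900/1.0715 = 11105.5.

11105 fish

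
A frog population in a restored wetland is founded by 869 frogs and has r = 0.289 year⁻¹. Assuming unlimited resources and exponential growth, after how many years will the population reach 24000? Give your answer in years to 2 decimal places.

11.48 years

Set N₀·e^(rt) = 24000: e^(0.289·t) = 24000/869 = 27.618.
0.289·t = ln(27.618) = 3.3185, so t = 3.3185/0.289 = 11.483.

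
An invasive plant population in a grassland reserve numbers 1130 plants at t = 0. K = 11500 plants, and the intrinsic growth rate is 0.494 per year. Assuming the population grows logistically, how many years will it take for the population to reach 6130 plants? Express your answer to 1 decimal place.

4.8 years

A = (K − N₀)/N₀ = (11500 − 1130)/1130 = 9.177.
Solve 11500/(1 + 9.177·e^(−0.494t)) = 6130: 1 + 9.177·e^(−0.494t) = 1.876, so e^(−0.494t) = 0.0954583.
−0.494·t = ln(0.0954583) = -2.3491, so t = 2.3491/0.494 = 4.7552.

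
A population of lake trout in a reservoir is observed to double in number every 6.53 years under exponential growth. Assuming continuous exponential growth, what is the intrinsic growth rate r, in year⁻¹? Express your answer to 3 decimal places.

r = ln(2)/t_d = 0.6931/6.53 = 0.10615.

0.106 per year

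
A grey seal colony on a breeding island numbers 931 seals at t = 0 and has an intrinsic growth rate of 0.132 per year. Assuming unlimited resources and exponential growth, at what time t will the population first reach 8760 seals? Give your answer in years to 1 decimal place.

17.0 years

Set N₀·e^(rt) = 8760: e^(0.132·t) = 8760/931 = 9.4092.
0.132·t = ln(9.4092) = 2.2417, so t = 2.2417/0.132 = 16.983.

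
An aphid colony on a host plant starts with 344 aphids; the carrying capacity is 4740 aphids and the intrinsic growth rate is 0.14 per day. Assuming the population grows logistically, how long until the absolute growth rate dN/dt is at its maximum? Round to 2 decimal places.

Logistic growth is fastest at N = K/2 = 2370.
A = (K − N₀)/N₀ = 12.779. Set K/(1 + A·e^(−rt)) = K/2 → A·e^(−rt) = 1.
e^(−0.14t) = 1/12.779 = 0.078253, so t = ln(12.779)/0.14 = 2.5478/0.14 = 18.199.

18.20 days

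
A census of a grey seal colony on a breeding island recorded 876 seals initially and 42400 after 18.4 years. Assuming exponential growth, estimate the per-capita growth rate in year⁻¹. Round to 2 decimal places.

0.21 per year

From N(t) = N₀·e^(rt): e^(r·18.4) = 42400/876 = 48.402.
r·18.4 = ln(48.402) = 3.8795, so r = 3.8795/18.4 = 0.21084.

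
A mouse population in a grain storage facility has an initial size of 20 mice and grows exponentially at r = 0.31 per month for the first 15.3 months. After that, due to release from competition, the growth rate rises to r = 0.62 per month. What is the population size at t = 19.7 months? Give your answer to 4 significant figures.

35130 mice

Phase 1: N(15.3) = 20·e^(0.31×15.3) = 20·e^4.743 = 2295.56.
Phase 2 runs for 19.7 − 15.3 = 4.4 months at r = 0.62.
N(19.7) = 2295.56·e^(0.62×4.4) = 2295.56·e^2.728 = 35127.2.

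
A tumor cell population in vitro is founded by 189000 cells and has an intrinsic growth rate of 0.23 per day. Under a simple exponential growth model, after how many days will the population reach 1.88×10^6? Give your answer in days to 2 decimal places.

9.99 days

Set N₀·e^(rt) = 1.88×10^6: e^(0.23·t) = 1.88×10^6/189000 = 9.9471.
0.23·t = ln(9.9471) = 2.2973, so t = 2.2973/0.23 = 9.9882.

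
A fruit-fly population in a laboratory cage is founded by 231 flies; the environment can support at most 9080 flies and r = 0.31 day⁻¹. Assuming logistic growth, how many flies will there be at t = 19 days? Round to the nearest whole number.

8210 flies

A = (K − N₀)/N₀ = (9080 − 231)/231 = 38.307.
N(t) = K/(1 + A·e^(−rt)) = 9080/(1 + 38.307×e^(−0.31×19)).
e^(−5.89) = 0.002767; denominator = 1 + 38.307×0.002767 = 1.106.
N = 9080/1.106 = 8209.8.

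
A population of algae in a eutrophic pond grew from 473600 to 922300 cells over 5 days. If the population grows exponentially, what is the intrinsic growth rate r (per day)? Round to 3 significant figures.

0.133 per day

From N(t) = N₀·e^(rt): e^(r·5) = 922300/473600 = 1.9474.
r·5 = ln(1.9474) = 0.66651, so r = 0.66651/5 = 0.1333.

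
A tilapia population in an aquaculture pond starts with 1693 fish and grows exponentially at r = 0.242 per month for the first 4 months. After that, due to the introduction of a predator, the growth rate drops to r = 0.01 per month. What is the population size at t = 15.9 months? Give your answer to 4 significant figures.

Phase 1: N(4) = 1693·e^(0.242×4) = 1693·e^0.968 = 4457.12.
Phase 2 runs for 15.9 − 4 = 11.9 months at r = 0.01.
N(15.9) = 4457.12·e^(0.01×11.9) = 4457.12·e^0.119 = 5020.36.

5020 fish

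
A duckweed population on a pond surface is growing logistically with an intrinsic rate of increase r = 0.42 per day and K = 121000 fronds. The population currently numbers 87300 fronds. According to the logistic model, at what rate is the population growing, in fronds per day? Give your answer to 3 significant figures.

10200 fronds per day

dN/dt = rN(1 − N/K) = 0.42 × 87300 × (1 − 87300/121000).
1 − 87300/121000 = 0.27851; dN/dt = 0.42 × 87300 × 0.27851 = 10212.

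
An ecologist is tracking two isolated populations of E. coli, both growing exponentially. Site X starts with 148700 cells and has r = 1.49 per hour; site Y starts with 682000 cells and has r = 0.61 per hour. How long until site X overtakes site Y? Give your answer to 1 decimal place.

Set 148700·e^(1.49t) = 682000·e^(0.61t).
e^((1.49 − 0.61)t) = 682000/148700 → e^(0.88·t) = 4.5864.
0.88·t = ln(4.5864) = 1.5231, so t = 1.5231/0.88 = 1.7308.

1.7 hours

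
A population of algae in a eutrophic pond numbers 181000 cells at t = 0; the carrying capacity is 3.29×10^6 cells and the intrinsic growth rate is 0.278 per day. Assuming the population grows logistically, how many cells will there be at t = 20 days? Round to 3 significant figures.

3090000 cells

A = (K − N₀)/N₀ = (3.29×10^6 − 181000)/181000 = 17.177.
N(t) = K/(1 + A·e^(−rt)) = 3.29×10^6/(1 + 17.177×e^(−0.278×20)).
e^(−5.56) = 0.0038488; denominator = 1 + 17.177×0.0038488 = 1.0661.
N = 3.29×10^6/1.0661 = 3.085987×10^6.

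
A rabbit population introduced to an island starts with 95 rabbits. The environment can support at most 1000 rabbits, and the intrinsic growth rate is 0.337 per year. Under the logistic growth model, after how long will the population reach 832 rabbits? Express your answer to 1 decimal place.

A = (K − N₀)/N₀ = (1000 − 95)/95 = 9.5263.
Solve 1000/(1 + 9.5263·e^(−0.337t)) = 832: 1 + 9.5263·e^(−0.337t) = 1.2019, so e^(−0.337t) = 0.0211963.
−0.337·t = ln(0.0211963) = -3.8539, so t = 3.8539/0.337 = 11.436.

11.4 years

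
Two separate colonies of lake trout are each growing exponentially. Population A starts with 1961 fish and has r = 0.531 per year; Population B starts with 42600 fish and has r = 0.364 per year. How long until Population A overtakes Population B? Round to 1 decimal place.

Set 1961·e^(0.531t) = 42600·e^(0.364t).
e^((0.531 − 0.364)t) = 42600/1961 → e^(0.167·t) = 21.724.
0.167·t = ln(21.724) = 3.0784, so t = 3.0784/0.167 = 18.434.

18.4 years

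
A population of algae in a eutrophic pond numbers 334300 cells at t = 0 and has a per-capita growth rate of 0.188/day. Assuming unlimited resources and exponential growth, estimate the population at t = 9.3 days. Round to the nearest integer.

1920688 cells

N(t) = N₀·e^(rt) = 334300 × e^(0.188×9.3) = 334300 × e^1.748.
e^1.748 ≈ 5.7454, so N ≈ 334300 × 5.7454 = 1.920688×10^6.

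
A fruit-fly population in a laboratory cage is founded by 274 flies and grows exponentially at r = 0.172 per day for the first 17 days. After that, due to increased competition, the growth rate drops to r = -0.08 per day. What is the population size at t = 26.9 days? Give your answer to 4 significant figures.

2310 flies

Phase 1: N(17) = 274·e^(0.172×17) = 274·e^2.924 = 5100.67.
Phase 2 runs for 26.9 − 17 = 9.9 days at r = -0.08.
N(26.9) = 5100.67·e^(-0.08×9.9) = 5100.67·e^-0.792 = 2310.29.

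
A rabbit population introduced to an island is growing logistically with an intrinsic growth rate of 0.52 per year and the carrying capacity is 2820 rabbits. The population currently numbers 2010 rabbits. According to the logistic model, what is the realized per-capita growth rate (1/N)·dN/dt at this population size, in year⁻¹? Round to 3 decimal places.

0.149 per year

(1/N)·dN/dt = r(1 − N/K) = 0.52 × (1 − 2010/2820).
= 0.52 × 0.28723 = 0.14936.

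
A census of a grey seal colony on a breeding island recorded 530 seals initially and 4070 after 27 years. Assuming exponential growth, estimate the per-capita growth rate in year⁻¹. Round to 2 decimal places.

From N(t) = N₀·e^(rt): e^(r·27) = 4070/530 = 7.6792.
r·27 = ln(7.6792) = 2.0385, so r = 2.0385/27 = 0.075501.

0.08 per year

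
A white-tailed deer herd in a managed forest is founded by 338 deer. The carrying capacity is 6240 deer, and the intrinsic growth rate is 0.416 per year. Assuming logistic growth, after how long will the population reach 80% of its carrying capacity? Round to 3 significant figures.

10.2 years

A = (K − N₀)/N₀ = (6240 − 338)/338 = 17.462.
Solve 6240/(1 + 17.462·e^(−0.416t)) = 4992: 1 + 17.462·e^(−0.416t) = 1.25, so e^(−0.416t) = 0.0143172.
−0.416·t = ln(0.0143172) = -4.2463, so t = 4.2463/0.416 = 10.207.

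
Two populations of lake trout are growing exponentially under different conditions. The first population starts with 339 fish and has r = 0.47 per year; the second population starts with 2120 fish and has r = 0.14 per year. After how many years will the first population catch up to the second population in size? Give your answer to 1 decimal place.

Set 339·e^(0.47t) = 2120·e^(0.14t).
e^((0.47 − 0.14)t) = 2120/339 → e^(0.33·t) = 6.2537.
0.33·t = ln(6.2537) = 1.8332, so t = 1.8332/0.33 = 5.5551.

5.6 years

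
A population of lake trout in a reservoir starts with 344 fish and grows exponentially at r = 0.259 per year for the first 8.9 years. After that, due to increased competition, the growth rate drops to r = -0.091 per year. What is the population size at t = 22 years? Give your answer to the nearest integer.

1047 fish

Phase 1: N(8.9) = 344·e^(0.259×8.9) = 344·e^2.305 = 3448.66.
Phase 2 runs for 22 − 8.9 = 13.1 years at r = -0.091.
N(22) = 3448.66·e^(-0.091×13.1) = 3448.66·e^-1.192 = 1046.96.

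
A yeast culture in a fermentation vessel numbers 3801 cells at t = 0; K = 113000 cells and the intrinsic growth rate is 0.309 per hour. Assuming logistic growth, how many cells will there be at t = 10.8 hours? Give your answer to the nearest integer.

A = (K − N₀)/N₀ = (113000 − 3801)/3801 = 28.729.
N(t) = K/(1 + A·e^(−rt)) = 113000/(1 + 28.729×e^(−0.309×10.8)).
e^(−3.337) = 0.035536; denominator = 1 + 28.729×0.035536 = 2.0209.
N = 113000/2.0209 = 55915.

55915 cells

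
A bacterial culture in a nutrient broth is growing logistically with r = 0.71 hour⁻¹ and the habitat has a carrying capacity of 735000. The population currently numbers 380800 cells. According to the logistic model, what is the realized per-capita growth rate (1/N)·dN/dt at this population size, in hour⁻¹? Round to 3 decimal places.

(1/N)·dN/dt = r(1 − N/K) = 0.71 × (1 − 380800/735000).
= 0.71 × 0.4819 = 0.34215.

0.342 per hour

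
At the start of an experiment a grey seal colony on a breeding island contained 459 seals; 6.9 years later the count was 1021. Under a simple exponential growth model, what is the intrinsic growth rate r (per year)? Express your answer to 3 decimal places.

From N(t) = N₀·e^(rt): e^(r·6.9) = 1021/459 = 2.2244.
r·6.9 = ln(2.2244) = 0.79949, so r = 0.79949/6.9 = 0.11587.

0.116 per year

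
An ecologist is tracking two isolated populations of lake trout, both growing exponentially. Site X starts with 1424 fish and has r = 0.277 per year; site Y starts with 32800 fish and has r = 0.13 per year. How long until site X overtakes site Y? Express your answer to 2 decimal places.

Set 1424·e^(0.277t) = 32800·e^(0.13t).
e^((0.277 − 0.13)t) = 32800/1424 → e^(0.147·t) = 23.034.
0.147·t = ln(23.034) = 3.137, so t = 3.137/0.147 = 21.34.

21.34 years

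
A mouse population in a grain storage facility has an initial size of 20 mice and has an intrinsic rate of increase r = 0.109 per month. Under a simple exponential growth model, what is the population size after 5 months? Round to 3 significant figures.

34.5 mice

N(t) = N₀·e^(rt) = 20 × e^(0.109×5) = 20 × e^0.545.
e^0.545 ≈ 1.7246, so N ≈ 20 × 1.7246 = 34.4922.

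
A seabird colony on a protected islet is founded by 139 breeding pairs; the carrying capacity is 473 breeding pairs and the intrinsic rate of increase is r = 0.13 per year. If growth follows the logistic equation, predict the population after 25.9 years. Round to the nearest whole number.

437 breeding pairs

A = (K − N₀)/N₀ = (473 − 139)/139 = 2.4029.
N(t) = K/(1 + A·e^(−rt)) = 473/(1 + 2.4029×e^(−0.13×25.9)).
e^(−3.367) = 0.034493; denominator = 1 + 2.4029×0.034493 = 1.0829.
N = 473/1.0829 = 436.797.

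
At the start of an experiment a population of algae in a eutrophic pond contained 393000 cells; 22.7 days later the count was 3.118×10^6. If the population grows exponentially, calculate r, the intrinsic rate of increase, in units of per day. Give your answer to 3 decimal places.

From N(t) = N₀·e^(rt): e^(r·22.7) = 3.118×10^6/393000 = 7.9338.
r·22.7 = ln(7.9338) = 2.0711, so r = 2.0711/22.7 = 0.09124.

0.091 per day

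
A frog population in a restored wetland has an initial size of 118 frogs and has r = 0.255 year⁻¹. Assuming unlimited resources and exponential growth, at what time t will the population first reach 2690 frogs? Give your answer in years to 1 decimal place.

12.3 years

Set N₀·e^(rt) = 2690: e^(0.255·t) = 2690/118 = 22.797.
0.255·t = ln(22.797) = 3.1266, so t = 3.1266/0.255 = 12.261.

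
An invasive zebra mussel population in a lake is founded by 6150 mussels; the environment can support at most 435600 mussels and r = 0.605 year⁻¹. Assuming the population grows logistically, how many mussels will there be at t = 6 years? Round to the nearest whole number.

152756 mussels

A = (K − N₀)/N₀ = (435600 − 6150)/6150 = 69.829.
N(t) = K/(1 + A·e^(−rt)) = 435600/(1 + 69.829×e^(−0.605×6)).
e^(−3.63) = 0.026516; denominator = 1 + 69.829×0.026516 = 2.8516.
N = 435600/2.8516 = 152756.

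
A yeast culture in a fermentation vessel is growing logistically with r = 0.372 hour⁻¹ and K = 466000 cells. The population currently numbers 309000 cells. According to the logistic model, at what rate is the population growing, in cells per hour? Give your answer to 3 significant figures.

38700 cells per hour

dN/dt = rN(1 − N/K) = 0.372 × 309000 × (1 − 309000/466000).
1 − 309000/466000 = 0.33691; dN/dt = 0.372 × 309000 × 0.33691 = 38727.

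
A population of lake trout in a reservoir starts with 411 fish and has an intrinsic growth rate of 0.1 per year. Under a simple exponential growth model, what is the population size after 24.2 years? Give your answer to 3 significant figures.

4620 fish

N(t) = N₀·e^(rt) = 411 × e^(0.1×24.2) = 411 × e^2.42.
e^2.42 ≈ 11.246, so N ≈ 411 × 11.246 = 4622.05.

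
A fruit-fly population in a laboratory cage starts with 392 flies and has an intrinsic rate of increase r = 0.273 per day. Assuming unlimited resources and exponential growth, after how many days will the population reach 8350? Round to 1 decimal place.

Set N₀·e^(rt) = 8350: e^(0.273·t) = 8350/392 = 21.301.
0.273·t = ln(21.301) = 3.0588, so t = 3.0588/0.273 = 11.204.

11.2 days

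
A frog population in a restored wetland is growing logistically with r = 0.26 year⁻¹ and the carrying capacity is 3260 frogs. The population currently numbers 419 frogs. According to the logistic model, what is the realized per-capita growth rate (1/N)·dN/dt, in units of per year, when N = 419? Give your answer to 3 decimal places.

0.227 per year

(1/N)·dN/dt = r(1 − N/K) = 0.26 × (1 − 419/3260).
= 0.26 × 0.87147 = 0.22658.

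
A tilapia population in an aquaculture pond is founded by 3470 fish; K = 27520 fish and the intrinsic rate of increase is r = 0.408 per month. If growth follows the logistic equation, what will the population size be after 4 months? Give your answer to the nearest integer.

A = (K − N₀)/N₀ = (27520 − 3470)/3470 = 6.9308.
N(t) = K/(1 + A·e^(−rt)) = 27520/(1 + 6.9308×e^(−0.408×4)).
e^(−1.632) = 0.19554; denominator = 1 + 6.9308×0.19554 = 2.3552.
N = 27520/2.3552 = 11684.6.

11685 fish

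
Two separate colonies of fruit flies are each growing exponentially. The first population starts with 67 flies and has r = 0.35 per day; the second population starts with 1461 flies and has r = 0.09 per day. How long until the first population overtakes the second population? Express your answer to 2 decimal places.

11.85 days

Set 67·e^(0.35t) = 1461·e^(0.09t).
e^((0.35 − 0.09)t) = 1461/67 → e^(0.26·t) = 21.806.
0.26·t = ln(21.806) = 3.0822, so t = 3.0822/0.26 = 11.855.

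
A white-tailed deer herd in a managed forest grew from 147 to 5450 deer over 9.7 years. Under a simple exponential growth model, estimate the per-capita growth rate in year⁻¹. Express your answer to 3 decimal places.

From N(t) = N₀·e^(rt): e^(r·9.7) = 5450/147 = 37.075.
r·9.7 = ln(37.075) = 3.6129, so r = 3.6129/9.7 = 0.37247.

0.372 per year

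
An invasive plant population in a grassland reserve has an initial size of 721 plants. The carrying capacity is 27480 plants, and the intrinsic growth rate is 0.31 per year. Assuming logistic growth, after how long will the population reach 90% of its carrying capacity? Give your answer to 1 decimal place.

A = (K − N₀)/N₀ = (27480 − 721)/721 = 37.114.
Solve 27480/(1 + 37.114·e^(−0.31t)) = 24732: 1 + 37.114·e^(−0.31t) = 1.1111, so e^(−0.31t) = 0.0029938.
−0.31·t = ln(0.0029938) = -5.8112, so t = 5.8112/0.31 = 18.746.

18.7 years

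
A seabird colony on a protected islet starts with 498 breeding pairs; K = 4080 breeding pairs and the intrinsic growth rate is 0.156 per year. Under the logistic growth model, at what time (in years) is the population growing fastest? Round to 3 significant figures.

Logistic growth is fastest at N = K/2 = 2040.
A = (K − N₀)/N₀ = 7.1928. Set K/(1 + A·e^(−rt)) = K/2 → A·e^(−rt) = 1.
e^(−0.156t) = 1/7.1928 = 0.139028, so t = ln(7.1928)/0.156 = 1.9731/0.156 = 12.648.

12.6 years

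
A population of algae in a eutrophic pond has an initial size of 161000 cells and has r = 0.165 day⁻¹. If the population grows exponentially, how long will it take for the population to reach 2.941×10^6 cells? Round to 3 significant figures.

17.6 days

Set N₀·e^(rt) = 2.941×10^6: e^(0.165·t) = 2.941×10^6/161000 = 18.267.
0.165·t = ln(18.267) = 2.9051, so t = 2.9051/0.165 = 17.607.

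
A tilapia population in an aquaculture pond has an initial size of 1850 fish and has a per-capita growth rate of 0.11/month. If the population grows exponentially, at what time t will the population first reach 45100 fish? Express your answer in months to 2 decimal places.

29.03 months

Set N₀·e^(rt) = 45100: e^(0.11·t) = 45100/1850 = 24.378.
0.11·t = ln(24.378) = 3.1937, so t = 3.1937/0.11 = 29.034.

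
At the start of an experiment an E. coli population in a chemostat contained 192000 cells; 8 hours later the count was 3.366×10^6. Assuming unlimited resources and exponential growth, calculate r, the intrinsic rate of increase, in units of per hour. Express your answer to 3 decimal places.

0.358 per hour

From N(t) = N₀·e^(rt): e^(r·8) = 3.366×10^6/192000 = 17.531.
r·8 = ln(17.531) = 2.864, so r = 2.864/8 = 0.358.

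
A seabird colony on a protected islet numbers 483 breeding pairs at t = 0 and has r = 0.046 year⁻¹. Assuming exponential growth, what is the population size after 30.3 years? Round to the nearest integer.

N(t) = N₀·e^(rt) = 483 × e^(0.046×30.3) = 483 × e^1.394.
e^1.394 ≈ 4.0301, so N ≈ 483 × 4.0301 = 1946.56.

1947 breeding pairs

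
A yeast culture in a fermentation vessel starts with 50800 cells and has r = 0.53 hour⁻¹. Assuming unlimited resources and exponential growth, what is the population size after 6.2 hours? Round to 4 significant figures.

1358000 cells

N(t) = N₀·e^(rt) = 50800 × e^(0.53×6.2) = 50800 × e^3.286.
e^3.286 ≈ 26.736, so N ≈ 50800 × 26.736 = 1.358174×10^6.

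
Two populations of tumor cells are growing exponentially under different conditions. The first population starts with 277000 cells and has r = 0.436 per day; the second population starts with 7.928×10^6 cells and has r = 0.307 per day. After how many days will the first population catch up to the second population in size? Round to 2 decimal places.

Set 277000·e^(0.436t) = 7.928×10^6·e^(0.307t).
e^((0.436 − 0.307)t) = 7.928×10^6/277000 → e^(0.129·t) = 28.621.
0.129·t = ln(28.621) = 3.3541, so t = 3.3541/0.129 = 26.001.

26.00 days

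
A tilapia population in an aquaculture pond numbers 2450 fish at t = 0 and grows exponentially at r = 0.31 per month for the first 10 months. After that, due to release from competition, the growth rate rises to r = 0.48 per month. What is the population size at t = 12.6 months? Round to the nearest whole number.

Phase 1: N(10) = 2450·e^(0.31×10) = 2450·e^3.1 = 54385.
Phase 2 runs for 12.6 − 10 = 2.6 months at r = 0.48.
N(12.6) = 54385·e^(0.48×2.6) = 54385·e^1.248 = 189443.

189443 fish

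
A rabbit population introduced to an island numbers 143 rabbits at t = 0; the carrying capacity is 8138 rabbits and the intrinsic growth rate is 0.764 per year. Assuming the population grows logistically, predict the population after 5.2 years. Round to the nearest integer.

A = (K − N₀)/N₀ = (8138 − 143)/143 = 55.909.
N(t) = K/(1 + A·e^(−rt)) = 8138/(1 + 55.909×e^(−0.764×5.2)).
e^(−3.973) = 0.018821; denominator = 1 + 55.909×0.018821 = 2.0522.
N = 8138/2.0522 = 3965.41.

3965 rabbits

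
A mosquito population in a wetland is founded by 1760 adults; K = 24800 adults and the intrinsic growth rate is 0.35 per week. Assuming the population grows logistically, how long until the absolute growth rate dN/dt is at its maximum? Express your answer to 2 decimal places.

Logistic growth is fastest at N = K/2 = 12400.
A = (K − N₀)/N₀ = 13.091. Set K/(1 + A·e^(−rt)) = K/2 → A·e^(−rt) = 1.
e^(−0.35t) = 1/13.091 = 0.0763889, so t = ln(13.091)/0.35 = 2.5719/0.35 = 7.3483.

7.35 weeks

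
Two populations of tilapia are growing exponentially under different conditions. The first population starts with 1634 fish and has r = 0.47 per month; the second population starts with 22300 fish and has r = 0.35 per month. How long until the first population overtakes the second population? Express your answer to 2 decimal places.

Set 1634·e^(0.47t) = 22300·e^(0.35t).
e^((0.47 − 0.35)t) = 22300/1634 → e^(0.12·t) = 13.647.
0.12·t = ln(13.647) = 2.6136, so t = 2.6136/0.12 = 21.78.

21.78 months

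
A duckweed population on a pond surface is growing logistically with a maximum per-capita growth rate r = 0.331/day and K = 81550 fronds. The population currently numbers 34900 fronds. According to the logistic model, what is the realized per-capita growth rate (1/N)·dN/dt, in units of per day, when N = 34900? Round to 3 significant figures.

0.189 per day

(1/N)·dN/dt = r(1 − N/K) = 0.331 × (1 − 34900/81550).
= 0.331 × 0.57204 = 0.18935.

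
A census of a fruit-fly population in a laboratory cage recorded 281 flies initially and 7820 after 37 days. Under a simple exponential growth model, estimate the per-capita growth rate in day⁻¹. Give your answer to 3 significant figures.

From N(t) = N₀·e^(rt): e^(r·37) = 7820/281 = 27.829.
r·37 = ln(27.829) = 3.3261, so r = 3.3261/37 = 0.089894.

0.0899 per day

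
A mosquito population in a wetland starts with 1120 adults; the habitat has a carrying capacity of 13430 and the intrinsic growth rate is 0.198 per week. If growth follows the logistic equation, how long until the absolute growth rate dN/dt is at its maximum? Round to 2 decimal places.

Logistic growth is fastest at N = K/2 = 6715.
A = (K − N₀)/N₀ = 10.991. Set K/(1 + A·e^(−rt)) = K/2 → A·e^(−rt) = 1.
e^(−0.198t) = 1/10.991 = 0.0909829, so t = ln(10.991)/0.198 = 2.3971/0.198 = 12.106.

12.11 weeks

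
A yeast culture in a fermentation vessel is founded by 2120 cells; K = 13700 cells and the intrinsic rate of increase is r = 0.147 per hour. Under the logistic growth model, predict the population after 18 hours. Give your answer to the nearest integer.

9874 cells

A = (K − N₀)/N₀ = (13700 − 2120)/2120 = 5.4623.
N(t) = K/(1 + A·e^(−rt)) = 13700/(1 + 5.4623×e^(−0.147×18)).
e^(−2.646) = 0.070934; denominator = 1 + 5.4623×0.070934 = 1.3875.
N = 13700/1.3875 = 9874.14.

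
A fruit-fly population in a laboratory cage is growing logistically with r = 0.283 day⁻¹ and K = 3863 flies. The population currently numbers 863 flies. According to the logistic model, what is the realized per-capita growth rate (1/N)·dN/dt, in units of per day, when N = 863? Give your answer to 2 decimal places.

(1/N)·dN/dt = r(1 − N/K) = 0.283 × (1 − 863/3863).
= 0.283 × 0.7766 = 0.21978.

0.22 per day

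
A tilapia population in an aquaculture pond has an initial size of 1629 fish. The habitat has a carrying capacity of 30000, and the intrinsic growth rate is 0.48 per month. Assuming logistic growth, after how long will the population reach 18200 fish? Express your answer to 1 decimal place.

A = (K − N₀)/N₀ = (30000 − 1629)/1629 = 17.416.
Solve 30000/(1 + 17.416·e^(−0.48t)) = 18200: 1 + 17.416·e^(−0.48t) = 1.6484, so e^(−0.48t) = 0.0372269.
−0.48·t = ln(0.0372269) = -3.2907, so t = 3.2907/0.48 = 6.8557.

6.9 months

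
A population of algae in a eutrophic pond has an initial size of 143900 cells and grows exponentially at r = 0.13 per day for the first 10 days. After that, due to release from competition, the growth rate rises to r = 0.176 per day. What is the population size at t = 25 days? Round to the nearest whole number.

7399137 cells

Phase 1: N(10) = 143900·e^(0.13×10) = 143900·e^1.3 = 528012.
Phase 2 runs for 25 − 10 = 15 days at r = 0.176.
N(25) = 528012·e^(0.176×15) = 528012·e^2.64 = 7.399137×10^6.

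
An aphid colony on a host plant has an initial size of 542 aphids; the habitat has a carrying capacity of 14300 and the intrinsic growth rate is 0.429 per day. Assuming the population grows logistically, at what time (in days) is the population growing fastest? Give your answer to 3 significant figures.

7.54 days

Logistic growth is fastest at N = K/2 = 7150.
A = (K − N₀)/N₀ = 25.384. Set K/(1 + A·e^(−rt)) = K/2 → A·e^(−rt) = 1.
e^(−0.429t) = 1/25.384 = 0.0393953, so t = ln(25.384)/0.429 = 3.2341/0.429 = 7.5387.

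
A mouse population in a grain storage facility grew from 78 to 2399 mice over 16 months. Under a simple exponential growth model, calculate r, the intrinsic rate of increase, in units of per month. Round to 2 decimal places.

From N(t) = N₀·e^(rt): e^(r·16) = 2399/78 = 30.756.
r·16 = ln(30.756) = 3.4261, so r = 3.4261/16 = 0.21413.

0.21 per month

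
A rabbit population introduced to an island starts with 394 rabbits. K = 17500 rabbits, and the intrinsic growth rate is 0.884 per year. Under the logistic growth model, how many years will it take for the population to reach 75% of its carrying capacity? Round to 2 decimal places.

5.51 years

A = (K − N₀)/N₀ = (17500 − 394)/394 = 43.416.
Solve 17500/(1 + 43.416·e^(−0.884t)) = 13125: 1 + 43.416·e^(−0.884t) = 1.3333, so e^(−0.884t) = 0.00767762.
−0.884·t = ln(0.00767762) = -4.8694, so t = 4.8694/0.884 = 5.5084.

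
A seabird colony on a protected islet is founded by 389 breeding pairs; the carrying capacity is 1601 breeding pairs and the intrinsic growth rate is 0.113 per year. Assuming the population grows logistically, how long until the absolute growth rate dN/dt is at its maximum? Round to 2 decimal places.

10.06 years

Logistic growth is fastest at N = K/2 = 800.5.
A = (K − N₀)/N₀ = 3.1157. Set K/(1 + A·e^(−rt)) = K/2 → A·e^(−rt) = 1.
e^(−0.113t) = 1/3.1157 = 0.320957, so t = ln(3.1157)/0.113 = 1.1364/0.113 = 10.057.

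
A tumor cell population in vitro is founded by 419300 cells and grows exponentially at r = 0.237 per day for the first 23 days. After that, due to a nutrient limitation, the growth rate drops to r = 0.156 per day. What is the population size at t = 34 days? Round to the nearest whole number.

543392218 cells

Phase 1: N(23) = 419300·e^(0.237×23) = 419300·e^5.451 = 9.769314×10^7.
Phase 2 runs for 34 − 23 = 11 days at r = 0.156.
N(34) = 9.769314×10^7·e^(0.156×11) = 9.769314×10^7·e^1.716 = 5.433922×10^8.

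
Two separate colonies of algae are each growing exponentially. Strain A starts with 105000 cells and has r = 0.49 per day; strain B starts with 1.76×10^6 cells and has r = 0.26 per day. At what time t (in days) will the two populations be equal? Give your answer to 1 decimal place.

Set 105000·e^(0.49t) = 1.76×10^6·e^(0.26t).
e^((0.49 − 0.26)t) = 1.76×10^6/105000 → e^(0.23·t) = 16.762.
0.23·t = ln(16.762) = 2.8191, so t = 2.8191/0.23 = 12.257.

12.3 days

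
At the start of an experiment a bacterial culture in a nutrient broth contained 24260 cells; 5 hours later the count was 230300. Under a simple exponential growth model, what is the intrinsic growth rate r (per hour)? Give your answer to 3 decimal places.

From N(t) = N₀·e^(rt): e^(r·5) = 230300/24260 = 9.493.
r·5 = ln(9.493) = 2.2506, so r = 2.2506/5 = 0.45011.

0.450 per hour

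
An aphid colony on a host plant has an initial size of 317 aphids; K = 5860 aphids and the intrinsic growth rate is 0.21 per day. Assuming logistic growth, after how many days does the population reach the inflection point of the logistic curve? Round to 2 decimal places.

Logistic growth is fastest at N = K/2 = 2930.
A = (K − N₀)/N₀ = 17.486. Set K/(1 + A·e^(−rt)) = K/2 → A·e^(−rt) = 1.
e^(−0.21t) = 1/17.486 = 0.0571892, so t = ln(17.486)/0.21 = 2.8614/0.21 = 13.626.

13.63 days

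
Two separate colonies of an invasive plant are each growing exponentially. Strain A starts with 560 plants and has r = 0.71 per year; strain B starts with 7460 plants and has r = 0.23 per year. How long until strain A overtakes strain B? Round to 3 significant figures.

5.39 years

Set 560·e^(0.71t) = 7460·e^(0.23t).
e^((0.71 − 0.23)t) = 7460/560 → e^(0.48·t) = 13.321.
0.48·t = ln(13.321) = 2.5894, so t = 2.5894/0.48 = 5.3945.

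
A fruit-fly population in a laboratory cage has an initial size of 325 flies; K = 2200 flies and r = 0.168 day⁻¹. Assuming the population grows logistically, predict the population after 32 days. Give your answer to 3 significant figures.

A = (K − N₀)/N₀ = (2200 − 325)/325 = 5.7692.
N(t) = K/(1 + A·e^(−rt)) = 2200/(1 + 5.7692×e^(−0.168×32)).
e^(−5.376) = 0.0046263; denominator = 1 + 5.7692×0.0046263 = 1.0267.
N = 2200/1.0267 = 2142.81.

2140 flies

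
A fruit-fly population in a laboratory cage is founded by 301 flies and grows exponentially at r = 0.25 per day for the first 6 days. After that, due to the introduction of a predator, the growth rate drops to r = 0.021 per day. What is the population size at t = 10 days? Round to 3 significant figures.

1470 flies

Phase 1: N(6) = 301·e^(0.25×6) = 301·e^1.5 = 1348.99.
Phase 2 runs for 10 − 6 = 4 days at r = 0.021.
N(10) = 1348.99·e^(0.021×4) = 1348.99·e^0.084 = 1467.2.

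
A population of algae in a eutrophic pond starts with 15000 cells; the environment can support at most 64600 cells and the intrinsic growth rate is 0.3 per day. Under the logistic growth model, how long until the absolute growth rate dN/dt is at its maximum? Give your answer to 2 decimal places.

Logistic growth is fastest at N = K/2 = 32300.
A = (K − N₀)/N₀ = 3.3067. Set K/(1 + A·e^(−rt)) = K/2 → A·e^(−rt) = 1.
e^(−0.3t) = 1/3.3067 = 0.302419, so t = ln(3.3067)/0.3 = 1.1959/0.3 = 3.9865.

3.99 days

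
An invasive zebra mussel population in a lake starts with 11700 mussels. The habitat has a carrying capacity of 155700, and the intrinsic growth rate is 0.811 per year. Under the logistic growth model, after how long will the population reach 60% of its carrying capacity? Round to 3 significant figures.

A = (K − N₀)/N₀ = (155700 − 11700)/11700 = 12.308.
Solve 155700/(1 + 12.308·e^(−0.811t)) = 93420: 1 + 12.308·e^(−0.811t) = 1.6667, so e^(−0.811t) = 0.0541667.
−0.811·t = ln(0.0541667) = -2.9157, so t = 2.9157/0.811 = 3.5952.

3.60 years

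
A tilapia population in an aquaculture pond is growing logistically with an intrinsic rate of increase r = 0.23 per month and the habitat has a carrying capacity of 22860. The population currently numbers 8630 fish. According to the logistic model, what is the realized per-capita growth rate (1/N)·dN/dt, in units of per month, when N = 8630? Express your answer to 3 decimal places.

(1/N)·dN/dt = r(1 − N/K) = 0.23 × (1 − 8630/22860).
= 0.23 × 0.62248 = 0.14317.

0.143 per month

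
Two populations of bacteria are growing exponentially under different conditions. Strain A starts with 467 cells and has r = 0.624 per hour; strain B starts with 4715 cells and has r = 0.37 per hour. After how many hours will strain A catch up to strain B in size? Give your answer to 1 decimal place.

Set 467·e^(0.624t) = 4715·e^(0.37t).
e^((0.624 − 0.37)t) = 4715/467 → e^(0.254·t) = 10.096.
0.254·t = ln(10.096) = 2.3122, so t = 2.3122/0.254 = 9.1031.

9.1 hours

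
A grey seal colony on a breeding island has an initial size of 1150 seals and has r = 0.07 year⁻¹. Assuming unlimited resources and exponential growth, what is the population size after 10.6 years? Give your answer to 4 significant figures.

2415 seals

N(t) = N₀·e^(rt) = 1150 × e^(0.07×10.6) = 1150 × e^0.742.
e^0.742 ≈ 2.1001, so N ≈ 1150 × 2.1001 = 2415.15.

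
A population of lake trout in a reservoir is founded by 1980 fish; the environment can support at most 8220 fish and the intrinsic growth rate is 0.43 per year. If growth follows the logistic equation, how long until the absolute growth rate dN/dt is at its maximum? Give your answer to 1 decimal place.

2.7 years

Logistic growth is fastest at N = K/2 = 4110.
A = (K − N₀)/N₀ = 3.1515. Set K/(1 + A·e^(−rt)) = K/2 → A·e^(−rt) = 1.
e^(−0.43t) = 1/3.1515 = 0.317308, so t = ln(3.1515)/0.43 = 1.1479/0.43 = 2.6695.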